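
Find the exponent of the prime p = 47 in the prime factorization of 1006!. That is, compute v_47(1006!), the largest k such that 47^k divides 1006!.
v_47(1006!) = 21

Legendre's formula: v_p(n!) = Σ_{k ≥ 1} ⌊n / p^k⌋. For p = 47, n = 1006, the terms are:
  ⌊1006/47^1⌋ = ⌊1006/47⌋ = 21
(the next term ⌊1006/47^2⌋ = 0, terminating the sum). Summing: v_47(1006!) = 21 = 21.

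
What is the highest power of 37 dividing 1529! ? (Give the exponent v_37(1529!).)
v_37(1529!) = 42

Legendre's formula: v_p(n!) = Σ_{k ≥ 1} ⌊n / p^k⌋. For p = 37, n = 1529, the terms are:
  ⌊1529/37^1⌋ = ⌊1529/37⌋ = 41
  ⌊1529/37^2⌋ = ⌊1529/1369⌋ = 1
(the next term ⌊1529/37^3⌋ = 0, terminating the sum). Summing: v_37(1529!) = 41 + 1 = 42.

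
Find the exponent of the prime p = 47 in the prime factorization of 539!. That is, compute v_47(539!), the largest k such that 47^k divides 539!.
v_47(539!) = 11

Legendre's formula: v_p(n!) = Σ_{k ≥ 1} ⌊n / p^k⌋. For p = 47, n = 539, the terms are:
  ⌊539/47^1⌋ = ⌊539/47⌋ = 11
(the next term ⌊539/47^2⌋ = 0, terminating the sum). Summing: v_47(539!) = 11 = 11.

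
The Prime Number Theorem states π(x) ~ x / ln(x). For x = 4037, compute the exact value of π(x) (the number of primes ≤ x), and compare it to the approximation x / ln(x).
π(4037) = 557;  x/ln(x) ≈ 486.19;  relative error ≈ 12.71%.

Directly count primes up to 4037: π(4037) = 557. The PNT approximation gives 4037/ln(4037) ≈ 4037/8.30326 ≈ 486.19. Relative error (π(x) − x/ln(x)) / π(x) ≈ 12.71%; the approximation is known to undercount slightly (Li(x) is a better estimate).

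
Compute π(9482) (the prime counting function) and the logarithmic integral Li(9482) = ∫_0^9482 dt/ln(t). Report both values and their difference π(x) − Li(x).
π(9482) = 1175;  Li(9482) ≈ 1189.73;  π(x) − Li(x) ≈ -14.73.

Direct count of primes ≤ 9482 gives π(9482) = 1175. Numerical evaluation of the logarithmic integral gives Li(9482) ≈ 1189.73. The difference π(x) − Li(x) ≈ -14.73 is typically negative for small/moderate x (Li(x) overestimates), though Littlewood's theorem shows this sign changes infinitely often.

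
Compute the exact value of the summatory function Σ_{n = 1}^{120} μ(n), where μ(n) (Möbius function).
Σ_{n ≤ 120} μ(n) = -3

Compute μ(n) for each 1 ≤ n ≤ 120: μ(1) = 1, μ(2) = -1, μ(3) = -1, μ(4) = 0, μ(5) = -1, μ(6) = 1, μ(7) = -1, μ(8) = 0, μ(9) = 0, μ(10) = 1, μ(11) = -1, μ(12) = 0, μ(13) = -1, μ(14) = 1, μ(15) = 1, μ(16) = 0, μ(17) = -1, μ(18) = 0, μ(19) = -1, μ(20) = 0, μ(21) = 1, μ(22) = 1, μ(23) = -1, μ(24) = 0, μ(25) = 0, μ(26) = 1, μ(27) = 0, μ(28) = 0, μ(29) = -1, μ(30) = -1, μ(31) = -1, μ(32) = 0, μ(33) = 1, μ(34) = 1, μ(35) = 1, μ(36) = 0, μ(37) = -1, μ(38) = 1, μ(39) = 1, μ(40) = 0, μ(41) = -1, μ(42) = -1, μ(43) = -1, μ(44) = 0, μ(45) = 0, μ(46) = 1, μ(47) = -1, μ(48) = 0, μ(49) = 0, μ(50) = 0, μ(51) = 1, μ(52) = 0, μ(53) = -1, μ(54) = 0, μ(55) = 1, μ(56) = 0, μ(57) = 1, μ(58) = 1, μ(59) = -1, μ(60) = 0, μ(61) = -1, μ(62) = 1, μ(63) = 0, μ(64) = 0, μ(65) = 1, μ(66) = -1, μ(67) = -1, μ(68) = 0, μ(69) = 1, μ(70) = -1, μ(71) = -1, μ(72) = 0, μ(73) = -1, μ(74) = 1, μ(75) = 0, μ(76) = 0, μ(77) = 1, μ(78) = -1, μ(79) = -1, μ(80) = 0, μ(81) = 0, μ(82) = 1, μ(83) = -1, μ(84) = 0, μ(85) = 1, μ(86) = 1, μ(87) = 1, μ(88) = 0, μ(89) = -1, μ(90) = 0, μ(91) = 1, μ(92) = 0, μ(93) = 1, μ(94) = 1, μ(95) = 1, μ(96) = 0, μ(97) = -1, μ(98) = 0, μ(99) = 0, μ(100) = 0, μ(101) = -1, μ(102) = -1, μ(103) = -1, μ(104) = 0, μ(105) = -1, μ(106) = 1, μ(107) = -1, μ(108) = 0, μ(109) = -1, μ(110) = -1, μ(111) = 1, μ(112) = 0, μ(113) = -1, μ(114) = -1, μ(115) = 1, μ(116) = 0, μ(117) = 0, μ(118) = 1, μ(119) = 1, μ(120) = 0. Summing all 120 values: -3. (Mertens function M(x) = Σ_{n ≤ x} μ(n); on average M(x) should be small (PNT ⟺ M(x) = o(x)).)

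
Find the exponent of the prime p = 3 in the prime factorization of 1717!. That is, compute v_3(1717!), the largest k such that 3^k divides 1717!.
v_3(1717!) = 855

Legendre's formula: v_p(n!) = Σ_{k ≥ 1} ⌊n / p^k⌋. For p = 3, n = 1717, the terms are:
  ⌊1717/3^1⌋ = ⌊1717/3⌋ = 572
  ⌊1717/3^2⌋ = ⌊1717/9⌋ = 190
  ⌊1717/3^3⌋ = ⌊1717/27⌋ = 63
  ⌊1717/3^4⌋ = ⌊1717/81⌋ = 21
  ⌊1717/3^5⌋ = ⌊1717/243⌋ = 7
  ⌊1717/3^6⌋ = ⌊1717/729⌋ = 2
(the next term ⌊1717/3^7⌋ = 0, terminating the sum). Summing: v_3(1717!) = 572 + 190 + 63 + 21 + 7 + 2 = 855.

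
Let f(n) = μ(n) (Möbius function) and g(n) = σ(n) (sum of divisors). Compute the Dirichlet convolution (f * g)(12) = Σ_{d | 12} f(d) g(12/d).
(μ * σ)(12) = 12

Divisors of 12: [1, 2, 3, 4, 6, 12]. For each d | 12:
  d = 1: μ(1) · σ(12/1) = 1 · 28 = 28
  d = 2: μ(2) · σ(12/2) = -1 · 12 = -12
  d = 3: μ(3) · σ(12/3) = -1 · 7 = -7
  d = 4: μ(4) · σ(12/4) = 0 · 4 = 0
  d = 6: μ(6) · σ(12/6) = 1 · 3 = 3
  d = 12: μ(12) · σ(12/12) = 0 · 1 = 0
Summing: (μ * σ)(12) = 28 + -12 + -7 + 0 + 3 + 0 = 12.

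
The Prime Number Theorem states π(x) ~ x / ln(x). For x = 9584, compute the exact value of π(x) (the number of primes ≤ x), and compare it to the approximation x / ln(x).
π(9584) = 1183;  x/ln(x) ≈ 1045.39;  relative error ≈ 11.63%.

Directly count primes up to 9584: π(9584) = 1183. The PNT approximation gives 9584/ln(9584) ≈ 9584/9.16785 ≈ 1045.39. Relative error (π(x) − x/ln(x)) / π(x) ≈ 11.63%; the approximation is known to undercount slightly (Li(x) is a better estimate).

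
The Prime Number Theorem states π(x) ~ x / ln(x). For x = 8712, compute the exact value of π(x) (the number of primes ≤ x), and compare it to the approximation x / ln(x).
π(8712) = 1085;  x/ln(x) ≈ 960.27;  relative error ≈ 11.50%.

Directly count primes up to 8712: π(8712) = 1085. The PNT approximation gives 8712/ln(8712) ≈ 8712/9.07246 ≈ 960.27. Relative error (π(x) − x/ln(x)) / π(x) ≈ 11.50%; the approximation is known to undercount slightly (Li(x) is a better estimate).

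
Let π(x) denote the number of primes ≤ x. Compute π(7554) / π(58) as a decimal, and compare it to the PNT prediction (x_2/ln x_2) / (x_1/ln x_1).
π(7554)/π(58) = 958/16 ≈ 59.8750;  PNT prediction ≈ 59.2215.

π(58) = 16 and π(7554) = 958, so π(7554)/π(58) ≈ 59.8750. The PNT-predicted ratio is (7554/ln(7554)) / (58/ln(58)) ≈ 59.2215. The two agree to within a few percent, as expected.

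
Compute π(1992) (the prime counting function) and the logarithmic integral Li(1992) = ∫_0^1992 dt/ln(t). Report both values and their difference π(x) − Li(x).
π(1992) = 300;  Li(1992) ≈ 313.76;  π(x) − Li(x) ≈ -13.76.

Direct count of primes ≤ 1992 gives π(1992) = 300. Numerical evaluation of the logarithmic integral gives Li(1992) ≈ 313.76. The difference π(x) − Li(x) ≈ -13.76 is typically negative for small/moderate x (Li(x) overestimates), though Littlewood's theorem shows this sign changes infinitely often.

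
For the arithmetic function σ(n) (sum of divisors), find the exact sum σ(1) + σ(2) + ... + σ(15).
Σ_{n ≤ 15} σ(n) = 189

Compute σ(n) for each 1 ≤ n ≤ 15: σ(1) = 1, σ(2) = 3, σ(3) = 4, σ(4) = 7, σ(5) = 6, σ(6) = 12, σ(7) = 8, σ(8) = 15, σ(9) = 13, σ(10) = 18, σ(11) = 12, σ(12) = 28, σ(13) = 14, σ(14) = 24, σ(15) = 24. Summing all 15 values: 189. (Average order: Σ_{n ≤ x} σ(n) ~ (π²/12) x². For x = 15, (π²/12)·15² ≈ 185.06.)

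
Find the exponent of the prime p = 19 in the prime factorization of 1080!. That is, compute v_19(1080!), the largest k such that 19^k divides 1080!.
v_19(1080!) = 58

Legendre's formula: v_p(n!) = Σ_{k ≥ 1} ⌊n / p^k⌋. For p = 19, n = 1080, the terms are:
  ⌊1080/19^1⌋ = ⌊1080/19⌋ = 56
  ⌊1080/19^2⌋ = ⌊1080/361⌋ = 2
(the next term ⌊1080/19^3⌋ = 0, terminating the sum). Summing: v_19(1080!) = 56 + 2 = 58.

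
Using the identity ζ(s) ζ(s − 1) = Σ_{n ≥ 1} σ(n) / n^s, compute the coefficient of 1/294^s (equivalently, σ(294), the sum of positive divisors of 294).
σ(294) = 684

In the product (Σ m^0/m^s)(Σ k / k^s) = Σ (Σ_{d | n} d) / n^s, the coefficient of 1/n^s is σ(n) = Σ_{d | n} d. For n = 294, divisors are [1, 2, 3, 6, 7, 14, 21, 42, 49, 98, 147, 294]; summing: σ(294) = 684.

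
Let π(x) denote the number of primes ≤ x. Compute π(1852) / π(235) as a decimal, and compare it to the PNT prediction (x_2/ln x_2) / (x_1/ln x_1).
π(1852)/π(235) = 283/51 ≈ 5.5490;  PNT prediction ≈ 5.7185.

π(235) = 51 and π(1852) = 283, so π(1852)/π(235) ≈ 5.5490. The PNT-predicted ratio is (1852/ln(1852)) / (235/ln(235)) ≈ 5.7185. The two agree to within a few percent, as expected.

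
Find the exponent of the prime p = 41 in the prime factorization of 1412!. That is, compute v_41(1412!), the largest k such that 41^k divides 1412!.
v_41(1412!) = 34

Legendre's formula: v_p(n!) = Σ_{k ≥ 1} ⌊n / p^k⌋. For p = 41, n = 1412, the terms are:
  ⌊1412/41^1⌋ = ⌊1412/41⌋ = 34
(the next term ⌊1412/41^2⌋ = 0, terminating the sum). Summing: v_41(1412!) = 34 = 34.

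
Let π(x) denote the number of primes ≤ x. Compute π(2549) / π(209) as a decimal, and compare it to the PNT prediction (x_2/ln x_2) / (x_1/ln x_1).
π(2549)/π(209) = 373/46 ≈ 8.1087;  PNT prediction ≈ 8.3071.

π(209) = 46 and π(2549) = 373, so π(2549)/π(209) ≈ 8.1087. The PNT-predicted ratio is (2549/ln(2549)) / (209/ln(209)) ≈ 8.3071. The two agree to within a few percent, as expected.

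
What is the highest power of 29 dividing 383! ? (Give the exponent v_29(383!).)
v_29(383!) = 13

Legendre's formula: v_p(n!) = Σ_{k ≥ 1} ⌊n / p^k⌋. For p = 29, n = 383, the terms are:
  ⌊383/29^1⌋ = ⌊383/29⌋ = 13
(the next term ⌊383/29^2⌋ = 0, terminating the sum). Summing: v_29(383!) = 13 = 13.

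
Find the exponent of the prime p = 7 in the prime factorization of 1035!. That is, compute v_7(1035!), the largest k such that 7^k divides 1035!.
v_7(1035!) = 171

Legendre's formula: v_p(n!) = Σ_{k ≥ 1} ⌊n / p^k⌋. For p = 7, n = 1035, the terms are:
  ⌊1035/7^1⌋ = ⌊1035/7⌋ = 147
  ⌊1035/7^2⌋ = ⌊1035/49⌋ = 21
  ⌊1035/7^3⌋ = ⌊1035/343⌋ = 3
(the next term ⌊1035/7^4⌋ = 0, terminating the sum). Summing: v_7(1035!) = 147 + 21 + 3 = 171.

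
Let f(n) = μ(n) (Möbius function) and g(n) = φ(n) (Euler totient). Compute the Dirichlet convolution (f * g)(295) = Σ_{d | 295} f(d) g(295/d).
(μ * φ)(295) = 171

Divisors of 295: [1, 5, 59, 295]. For each d | 295:
  d = 1: μ(1) · φ(295/1) = 1 · 232 = 232
  d = 5: μ(5) · φ(295/5) = -1 · 58 = -58
  d = 59: μ(59) · φ(295/59) = -1 · 4 = -4
  d = 295: μ(295) · φ(295/295) = 1 · 1 = 1
Summing: (μ * φ)(295) = 232 + -58 + -4 + 1 = 171.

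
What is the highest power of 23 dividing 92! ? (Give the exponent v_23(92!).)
v_23(92!) = 4

Legendre's formula: v_p(n!) = Σ_{k ≥ 1} ⌊n / p^k⌋. For p = 23, n = 92, the terms are:
  ⌊92/23^1⌋ = ⌊92/23⌋ = 4
(the next term ⌊92/23^2⌋ = 0, terminating the sum). Summing: v_23(92!) = 4 = 4.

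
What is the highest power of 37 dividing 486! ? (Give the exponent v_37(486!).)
v_37(486!) = 13

Legendre's formula: v_p(n!) = Σ_{k ≥ 1} ⌊n / p^k⌋. For p = 37, n = 486, the terms are:
  ⌊486/37^1⌋ = ⌊486/37⌋ = 13
(the next term ⌊486/37^2⌋ = 0, terminating the sum). Summing: v_37(486!) = 13 = 13.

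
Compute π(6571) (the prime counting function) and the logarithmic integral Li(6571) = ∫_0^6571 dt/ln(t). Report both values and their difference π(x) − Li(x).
π(6571) = 850;  Li(6571) ≈ 865.70;  π(x) − Li(x) ≈ -15.70.

Direct count of primes ≤ 6571 gives π(6571) = 850. Numerical evaluation of the logarithmic integral gives Li(6571) ≈ 865.70. The difference π(x) − Li(x) ≈ -15.70 is typically negative for small/moderate x (Li(x) overestimates), though Littlewood's theorem shows this sign changes infinitely often.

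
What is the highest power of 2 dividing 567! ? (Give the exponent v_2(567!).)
v_2(567!) = 561

Legendre's formula: v_p(n!) = Σ_{k ≥ 1} ⌊n / p^k⌋. For p = 2, n = 567, the terms are:
  ⌊567/2^1⌋ = ⌊567/2⌋ = 283
  ⌊567/2^2⌋ = ⌊567/4⌋ = 141
  ⌊567/2^3⌋ = ⌊567/8⌋ = 70
  ⌊567/2^4⌋ = ⌊567/16⌋ = 35
  ⌊567/2^5⌋ = ⌊567/32⌋ = 17
  ⌊567/2^6⌋ = ⌊567/64⌋ = 8
  ⌊567/2^7⌋ = ⌊567/128⌋ = 4
  ⌊567/2^8⌋ = ⌊567/256⌋ = 2
  ⌊567/2^9⌋ = ⌊567/512⌋ = 1
(the next term ⌊567/2^10⌋ = 0, terminating the sum). Summing: v_2(567!) = 283 + 141 + 70 + 35 + 17 + 8 + 4 + 2 + 1 = 561.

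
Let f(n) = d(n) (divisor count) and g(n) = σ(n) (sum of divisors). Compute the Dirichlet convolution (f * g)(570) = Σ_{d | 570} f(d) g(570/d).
(d * σ)(570) = 5280

Divisors of 570: [1, 2, 3, 5, 6, 10, 15, 19, 30, 38, 57, 95, 114, 190, 285, 570]. For each d | 570:
  d = 1: d(1) · σ(570/1) = 1 · 1440 = 1440
  d = 2: d(2) · σ(570/2) = 2 · 480 = 960
  d = 3: d(3) · σ(570/3) = 2 · 360 = 720
  d = 5: d(5) · σ(570/5) = 2 · 240 = 480
  d = 6: d(6) · σ(570/6) = 4 · 120 = 480
  d = 10: d(10) · σ(570/10) = 4 · 80 = 320
  d = 15: d(15) · σ(570/15) = 4 · 60 = 240
  d = 19: d(19) · σ(570/19) = 2 · 72 = 144
  d = 30: d(30) · σ(570/30) = 8 · 20 = 160
  d = 38: d(38) · σ(570/38) = 4 · 24 = 96
  d = 57: d(57) · σ(570/57) = 4 · 18 = 72
  d = 95: d(95) · σ(570/95) = 4 · 12 = 48
  d = 114: d(114) · σ(570/114) = 8 · 6 = 48
  d = 190: d(190) · σ(570/190) = 8 · 4 = 32
  d = 285: d(285) · σ(570/285) = 8 · 3 = 24
  d = 570: d(570) · σ(570/570) = 16 · 1 = 16
Summing: (d * σ)(570) = 1440 + 960 + 720 + 480 + 480 + 320 + 240 + 144 + 160 + 96 + 72 + 48 + 48 + 32 + 24 + 16 = 5280.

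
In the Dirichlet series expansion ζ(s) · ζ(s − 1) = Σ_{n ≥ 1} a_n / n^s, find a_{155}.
σ(155) = 192

In the product (Σ m^0/m^s)(Σ k / k^s) = Σ (Σ_{d | n} d) / n^s, the coefficient of 1/n^s is σ(n) = Σ_{d | n} d. For n = 155, divisors are [1, 5, 31, 155]; summing: σ(155) = 192.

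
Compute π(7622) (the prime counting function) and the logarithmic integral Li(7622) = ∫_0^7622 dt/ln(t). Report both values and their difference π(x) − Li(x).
π(7622) = 968;  Li(7622) ≈ 984.24;  π(x) − Li(x) ≈ -16.24.

Direct count of primes ≤ 7622 gives π(7622) = 968. Numerical evaluation of the logarithmic integral gives Li(7622) ≈ 984.24. The difference π(x) − Li(x) ≈ -16.24 is typically negative for small/moderate x (Li(x) overestimates), though Littlewood's theorem shows this sign changes infinitely often.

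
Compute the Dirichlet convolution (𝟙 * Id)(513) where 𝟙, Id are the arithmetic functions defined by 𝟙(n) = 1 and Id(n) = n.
(𝟙 * Id)(513) = 800

Divisors of 513: [1, 3, 9, 19, 27, 57, 171, 513]. For each d | 513:
  d = 1: 𝟙(1) · Id(513/1) = 1 · 513 = 513
  d = 3: 𝟙(3) · Id(513/3) = 1 · 171 = 171
  d = 9: 𝟙(9) · Id(513/9) = 1 · 57 = 57
  d = 19: 𝟙(19) · Id(513/19) = 1 · 27 = 27
  d = 27: 𝟙(27) · Id(513/27) = 1 · 19 = 19
  d = 57: 𝟙(57) · Id(513/57) = 1 · 9 = 9
  d = 171: 𝟙(171) · Id(513/171) = 1 · 3 = 3
  d = 513: 𝟙(513) · Id(513/513) = 1 · 1 = 1
Summing: (𝟙 * Id)(513) = 513 + 171 + 57 + 27 + 19 + 9 + 3 + 1 = 800.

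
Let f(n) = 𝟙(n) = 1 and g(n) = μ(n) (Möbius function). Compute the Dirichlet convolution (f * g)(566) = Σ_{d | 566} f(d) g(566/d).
(𝟙 * μ)(566) = 0

Divisors of 566: [1, 2, 283, 566]. For each d | 566:
  d = 1: 𝟙(1) · μ(566/1) = 1 · 1 = 1
  d = 2: 𝟙(2) · μ(566/2) = 1 · -1 = -1
  d = 283: 𝟙(283) · μ(566/283) = 1 · -1 = -1
  d = 566: 𝟙(566) · μ(566/566) = 1 · 1 = 1
Summing: (𝟙 * μ)(566) = 1 + -1 + -1 + 1 = 0.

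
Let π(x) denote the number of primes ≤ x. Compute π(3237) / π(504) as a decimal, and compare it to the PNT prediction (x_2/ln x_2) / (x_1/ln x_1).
π(3237)/π(504) = 457/96 ≈ 4.7604;  PNT prediction ≈ 4.9447.

π(504) = 96 and π(3237) = 457, so π(3237)/π(504) ≈ 4.7604. The PNT-predicted ratio is (3237/ln(3237)) / (504/ln(504)) ≈ 4.9447. The two agree to within a few percent, as expected.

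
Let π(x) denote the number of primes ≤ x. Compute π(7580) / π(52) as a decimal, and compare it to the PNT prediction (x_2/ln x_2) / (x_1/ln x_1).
π(7580)/π(52) = 962/15 ≈ 64.1333;  PNT prediction ≈ 64.4747.

π(52) = 15 and π(7580) = 962, so π(7580)/π(52) ≈ 64.1333. The PNT-predicted ratio is (7580/ln(7580)) / (52/ln(52)) ≈ 64.4747. The two agree to within a few percent, as expected.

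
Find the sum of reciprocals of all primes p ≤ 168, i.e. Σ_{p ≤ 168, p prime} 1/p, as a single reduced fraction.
Σ 1/p = 1840793455149223796977553240989608507934961889604586193282330007699/962947420735983927056946215901134429196419130606213075415963491270

π(168) = 39, so the primes ≤ 168 are [2, 3, 5, 7, 11, 13, 17, 19, 23, 29, 31, 37, 41, 43, 47, 53, 59, 61, 67, 71, 73, 79, 83, 89, 97, 101, 103, 107, 109, 113, 127, 131, 137, 139, 149, 151, 157, 163, 167]. Summing 1/p over these primes: 1840793455149223796977553240989608507934961889604586193282330007699/962947420735983927056946215901134429196419130606213075415963491270 ≈ 1.9116. Mertens estimate ln ln(168) + 0.2615 ≈ 1.8954.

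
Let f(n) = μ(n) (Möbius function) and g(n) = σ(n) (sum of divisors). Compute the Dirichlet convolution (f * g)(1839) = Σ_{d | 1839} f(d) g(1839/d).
(μ * σ)(1839) = 1839

Divisors of 1839: [1, 3, 613, 1839]. For each d | 1839:
  d = 1: μ(1) · σ(1839/1) = 1 · 2456 = 2456
  d = 3: μ(3) · σ(1839/3) = -1 · 614 = -614
  d = 613: μ(613) · σ(1839/613) = -1 · 4 = -4
  d = 1839: μ(1839) · σ(1839/1839) = 1 · 1 = 1
Summing: (μ * σ)(1839) = 2456 + -614 + -4 + 1 = 1839.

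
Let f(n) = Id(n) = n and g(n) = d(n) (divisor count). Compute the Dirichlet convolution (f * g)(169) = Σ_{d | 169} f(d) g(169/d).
(Id * d)(169) = 198

Divisors of 169: [1, 13, 169]. For each d | 169:
  d = 1: Id(1) · d(169/1) = 1 · 3 = 3
  d = 13: Id(13) · d(169/13) = 13 · 2 = 26
  d = 169: Id(169) · d(169/169) = 169 · 1 = 169
Summing: (Id * d)(169) = 3 + 26 + 169 = 198.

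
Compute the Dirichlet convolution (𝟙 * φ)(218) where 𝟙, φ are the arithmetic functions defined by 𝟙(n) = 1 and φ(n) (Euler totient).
(𝟙 * φ)(218) = 218

Divisors of 218: [1, 2, 109, 218]. For each d | 218:
  d = 1: 𝟙(1) · φ(218/1) = 1 · 108 = 108
  d = 2: 𝟙(2) · φ(218/2) = 1 · 108 = 108
  d = 109: 𝟙(109) · φ(218/109) = 1 · 1 = 1
  d = 218: 𝟙(218) · φ(218/218) = 1 · 1 = 1
Summing: (𝟙 * φ)(218) = 108 + 108 + 1 + 1 = 218.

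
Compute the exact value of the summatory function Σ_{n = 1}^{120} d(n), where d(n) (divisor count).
Σ_{n ≤ 120} d(n) = 602

Compute d(n) for each 1 ≤ n ≤ 120: d(1) = 1, d(2) = 2, d(3) = 2, d(4) = 3, d(5) = 2, d(6) = 4, d(7) = 2, d(8) = 4, d(9) = 3, d(10) = 4, d(11) = 2, d(12) = 6, d(13) = 2, d(14) = 4, d(15) = 4, d(16) = 5, d(17) = 2, d(18) = 6, d(19) = 2, d(20) = 6, d(21) = 4, d(22) = 4, d(23) = 2, d(24) = 8, d(25) = 3, d(26) = 4, d(27) = 4, d(28) = 6, d(29) = 2, d(30) = 8, d(31) = 2, d(32) = 6, d(33) = 4, d(34) = 4, d(35) = 4, d(36) = 9, d(37) = 2, d(38) = 4, d(39) = 4, d(40) = 8, d(41) = 2, d(42) = 8, d(43) = 2, d(44) = 6, d(45) = 6, d(46) = 4, d(47) = 2, d(48) = 10, d(49) = 3, d(50) = 6, d(51) = 4, d(52) = 6, d(53) = 2, d(54) = 8, d(55) = 4, d(56) = 8, d(57) = 4, d(58) = 4, d(59) = 2, d(60) = 12, d(61) = 2, d(62) = 4, d(63) = 6, d(64) = 7, d(65) = 4, d(66) = 8, d(67) = 2, d(68) = 6, d(69) = 4, d(70) = 8, d(71) = 2, d(72) = 12, d(73) = 2, d(74) = 4, d(75) = 6, d(76) = 6, d(77) = 4, d(78) = 8, d(79) = 2, d(80) = 10, d(81) = 5, d(82) = 4, d(83) = 2, d(84) = 12, d(85) = 4, d(86) = 4, d(87) = 4, d(88) = 8, d(89) = 2, d(90) = 12, d(91) = 4, d(92) = 6, d(93) = 4, d(94) = 4, d(95) = 4, d(96) = 12, d(97) = 2, d(98) = 6, d(99) = 6, d(100) = 9, d(101) = 2, d(102) = 8, d(103) = 2, d(104) = 8, d(105) = 8, d(106) = 4, d(107) = 2, d(108) = 12, d(109) = 2, d(110) = 8, d(111) = 4, d(112) = 10, d(113) = 2, d(114) = 8, d(115) = 4, d(116) = 6, d(117) = 6, d(118) = 4, d(119) = 4, d(120) = 16. Summing all 120 values: 602. (Dirichlet's divisor formula: Σ_{n ≤ x} d(n) = x ln(x) + (2γ − 1) x + O(√x). For x = 120, the asymptotic estimate is ≈ 593.03.)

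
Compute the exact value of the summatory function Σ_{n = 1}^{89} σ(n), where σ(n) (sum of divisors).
Σ_{n ≤ 89} σ(n) = 6499

Compute σ(n) for each 1 ≤ n ≤ 89: σ(1) = 1, σ(2) = 3, σ(3) = 4, σ(4) = 7, σ(5) = 6, σ(6) = 12, σ(7) = 8, σ(8) = 15, σ(9) = 13, σ(10) = 18, σ(11) = 12, σ(12) = 28, σ(13) = 14, σ(14) = 24, σ(15) = 24, σ(16) = 31, σ(17) = 18, σ(18) = 39, σ(19) = 20, σ(20) = 42, σ(21) = 32, σ(22) = 36, σ(23) = 24, σ(24) = 60, σ(25) = 31, σ(26) = 42, σ(27) = 40, σ(28) = 56, σ(29) = 30, σ(30) = 72, σ(31) = 32, σ(32) = 63, σ(33) = 48, σ(34) = 54, σ(35) = 48, σ(36) = 91, σ(37) = 38, σ(38) = 60, σ(39) = 56, σ(40) = 90, σ(41) = 42, σ(42) = 96, σ(43) = 44, σ(44) = 84, σ(45) = 78, σ(46) = 72, σ(47) = 48, σ(48) = 124, σ(49) = 57, σ(50) = 93, σ(51) = 72, σ(52) = 98, σ(53) = 54, σ(54) = 120, σ(55) = 72, σ(56) = 120, σ(57) = 80, σ(58) = 90, σ(59) = 60, σ(60) = 168, σ(61) = 62, σ(62) = 96, σ(63) = 104, σ(64) = 127, σ(65) = 84, σ(66) = 144, σ(67) = 68, σ(68) = 126, σ(69) = 96, σ(70) = 144, σ(71) = 72, σ(72) = 195, σ(73) = 74, σ(74) = 114, σ(75) = 124, σ(76) = 140, σ(77) = 96, σ(78) = 168, σ(79) = 80, σ(80) = 186, σ(81) = 121, σ(82) = 126, σ(83) = 84, σ(84) = 224, σ(85) = 108, σ(86) = 132, σ(87) = 120, σ(88) = 180, σ(89) = 90. Summing all 89 values: 6499. (Average order: Σ_{n ≤ x} σ(n) ~ (π²/12) x². For x = 89, (π²/12)·89² ≈ 6514.76.)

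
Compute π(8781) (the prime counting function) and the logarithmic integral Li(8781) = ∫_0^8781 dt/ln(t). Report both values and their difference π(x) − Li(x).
π(8781) = 1094;  Li(8781) ≈ 1112.86;  π(x) − Li(x) ≈ -18.86.

Direct count of primes ≤ 8781 gives π(8781) = 1094. Numerical evaluation of the logarithmic integral gives Li(8781) ≈ 1112.86. The difference π(x) − Li(x) ≈ -18.86 is typically negative for small/moderate x (Li(x) overestimates), though Littlewood's theorem shows this sign changes infinitely often.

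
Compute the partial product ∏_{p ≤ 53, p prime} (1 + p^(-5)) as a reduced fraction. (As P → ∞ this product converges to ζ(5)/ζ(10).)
∏ = 32347597211284988160480267437380591091977322089812731895007080802055947812864/31226639806314720763085693561071542877365250131832357293968847568717289128655

The primes p ≤ 53 are [2, 3, 5, 7, 11, 13, 17, 19, 23, 29, 31, 37, 41, 43, 47, 53]. For each, (1 + 1/p^5) = (p^5 + 1)/p^5. Multiplying these fractions over p ∈ [2, 3, 5, 7, 11, 13, 17, 19, 23, 29, 31, 37, 41, 43, 47, 53] gives 32347597211284988160480267437380591091977322089812731895007080802055947812864/31226639806314720763085693561071542877365250131832357293968847568717289128655. (In the limit P → ∞ this tends to ζ(5)/ζ(10).)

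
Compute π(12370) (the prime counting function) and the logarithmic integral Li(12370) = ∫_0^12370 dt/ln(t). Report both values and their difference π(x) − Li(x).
π(12370) = 1475;  Li(12370) ≈ 1500.43;  π(x) − Li(x) ≈ -25.43.

Direct count of primes ≤ 12370 gives π(12370) = 1475. Numerical evaluation of the logarithmic integral gives Li(12370) ≈ 1500.43. The difference π(x) − Li(x) ≈ -25.43 is typically negative for small/moderate x (Li(x) overestimates), though Littlewood's theorem shows this sign changes infinitely often.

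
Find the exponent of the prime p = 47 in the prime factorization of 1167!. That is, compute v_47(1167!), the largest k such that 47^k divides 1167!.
v_47(1167!) = 24

Legendre's formula: v_p(n!) = Σ_{k ≥ 1} ⌊n / p^k⌋. For p = 47, n = 1167, the terms are:
  ⌊1167/47^1⌋ = ⌊1167/47⌋ = 24
(the next term ⌊1167/47^2⌋ = 0, terminating the sum). Summing: v_47(1167!) = 24 = 24.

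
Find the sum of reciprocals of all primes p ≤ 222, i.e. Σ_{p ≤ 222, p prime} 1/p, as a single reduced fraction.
Σ 1/p = 3215488142498485484492183158345029261034221047849345857469577412562094716564064084247/1645783550795210387735581011435590727981167322669649249414629852197255934130751870910

π(222) = 47, so the primes ≤ 222 are [2, 3, 5, 7, 11, 13, 17, 19, 23, 29, 31, 37, 41, 43, 47, 53, 59, 61, 67, 71, 73, 79, 83, 89, 97, 101, 103, 107, 109, 113, 127, 131, 137, 139, 149, 151, 157, 163, 167, 173, 179, 181, 191, 193, 197, 199, 211]. Summing 1/p over these primes: 3215488142498485484492183158345029261034221047849345857469577412562094716564064084247/1645783550795210387735581011435590727981167322669649249414629852197255934130751870910 ≈ 1.9538. Mertens estimate ln ln(222) + 0.2615 ≈ 1.9484.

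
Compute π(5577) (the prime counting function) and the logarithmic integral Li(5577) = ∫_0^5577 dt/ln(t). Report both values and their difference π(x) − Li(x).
π(5577) = 736;  Li(5577) ≈ 751.59;  π(x) − Li(x) ≈ -15.59.

Direct count of primes ≤ 5577 gives π(5577) = 736. Numerical evaluation of the logarithmic integral gives Li(5577) ≈ 751.59. The difference π(x) − Li(x) ≈ -15.59 is typically negative for small/moderate x (Li(x) overestimates), though Littlewood's theorem shows this sign changes infinitely often.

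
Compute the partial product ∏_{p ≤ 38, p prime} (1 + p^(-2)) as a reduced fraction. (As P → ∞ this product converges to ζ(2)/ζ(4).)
∏ = 270008184968000000/178631837133343209

The primes p ≤ 38 are [2, 3, 5, 7, 11, 13, 17, 19, 23, 29, 31, 37]. For each, (1 + 1/p^2) = (p^2 + 1)/p^2. Multiplying these fractions over p ∈ [2, 3, 5, 7, 11, 13, 17, 19, 23, 29, 31, 37] gives 270008184968000000/178631837133343209. (In the limit P → ∞ this tends to ζ(2)/ζ(4).)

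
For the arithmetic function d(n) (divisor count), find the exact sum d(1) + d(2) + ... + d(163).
Σ_{n ≤ 163} d(n) = 858

Compute d(n) for each 1 ≤ n ≤ 163: d(1) = 1, d(2) = 2, d(3) = 2, d(4) = 3, d(5) = 2, d(6) = 4, d(7) = 2, d(8) = 4, d(9) = 3, d(10) = 4, d(11) = 2, d(12) = 6, d(13) = 2, d(14) = 4, d(15) = 4, d(16) = 5, d(17) = 2, d(18) = 6, d(19) = 2, d(20) = 6, d(21) = 4, d(22) = 4, d(23) = 2, d(24) = 8, d(25) = 3, d(26) = 4, d(27) = 4, d(28) = 6, d(29) = 2, d(30) = 8, d(31) = 2, d(32) = 6, d(33) = 4, d(34) = 4, d(35) = 4, d(36) = 9, d(37) = 2, d(38) = 4, d(39) = 4, d(40) = 8, d(41) = 2, d(42) = 8, d(43) = 2, d(44) = 6, d(45) = 6, d(46) = 4, d(47) = 2, d(48) = 10, d(49) = 3, d(50) = 6, d(51) = 4, d(52) = 6, d(53) = 2, d(54) = 8, d(55) = 4, d(56) = 8, d(57) = 4, d(58) = 4, d(59) = 2, d(60) = 12, d(61) = 2, d(62) = 4, d(63) = 6, d(64) = 7, d(65) = 4, d(66) = 8, d(67) = 2, d(68) = 6, d(69) = 4, d(70) = 8, d(71) = 2, d(72) = 12, d(73) = 2, d(74) = 4, d(75) = 6, d(76) = 6, d(77) = 4, d(78) = 8, d(79) = 2, d(80) = 10, d(81) = 5, d(82) = 4, d(83) = 2, d(84) = 12, d(85) = 4, d(86) = 4, d(87) = 4, d(88) = 8, d(89) = 2, d(90) = 12, d(91) = 4, d(92) = 6, d(93) = 4, d(94) = 4, d(95) = 4, d(96) = 12, d(97) = 2, d(98) = 6, d(99) = 6, d(100) = 9, d(101) = 2, d(102) = 8, d(103) = 2, d(104) = 8, d(105) = 8, d(106) = 4, d(107) = 2, d(108) = 12, d(109) = 2, d(110) = 8, d(111) = 4, d(112) = 10, d(113) = 2, d(114) = 8, d(115) = 4, d(116) = 6, d(117) = 6, d(118) = 4, d(119) = 4, d(120) = 16, d(121) = 3, d(122) = 4, d(123) = 4, d(124) = 6, d(125) = 4, d(126) = 12, d(127) = 2, d(128) = 8, d(129) = 4, d(130) = 8, d(131) = 2, d(132) = 12, d(133) = 4, d(134) = 4, d(135) = 8, d(136) = 8, d(137) = 2, d(138) = 8, d(139) = 2, d(140) = 12, d(141) = 4, d(142) = 4, d(143) = 4, d(144) = 15, d(145) = 4, d(146) = 4, d(147) = 6, d(148) = 6, d(149) = 2, d(150) = 12, d(151) = 2, d(152) = 8, d(153) = 6, d(154) = 8, d(155) = 4, d(156) = 12, d(157) = 2, d(158) = 4, d(159) = 4, d(160) = 12, d(161) = 4, d(162) = 10, d(163) = 2. Summing all 163 values: 858. (Dirichlet's divisor formula: Σ_{n ≤ x} d(n) = x ln(x) + (2γ − 1) x + O(√x). For x = 163, the asymptotic estimate is ≈ 855.45.)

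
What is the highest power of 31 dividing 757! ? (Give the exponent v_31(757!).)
v_31(757!) = 24

Legendre's formula: v_p(n!) = Σ_{k ≥ 1} ⌊n / p^k⌋. For p = 31, n = 757, the terms are:
  ⌊757/31^1⌋ = ⌊757/31⌋ = 24
(the next term ⌊757/31^2⌋ = 0, terminating the sum). Summing: v_31(757!) = 24 = 24.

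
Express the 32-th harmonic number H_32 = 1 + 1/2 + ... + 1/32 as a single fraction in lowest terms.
H_32 = 586061125622639/144403552893600

Direct summation: H_32 = 1 + 1/2 + ... + 1/32. The least common denominator is lcm(1, ..., 32) = 144403552893600; over this denominator the numerator is 144403552893600 + 72201776446800 + 48134517631200 + 36100888223400 + 28880710578720 + 24067258815600 + 20629078984800 + 18050444111700 + 16044839210400 + 14440355289360 + 13127595717600 + 12033629407800 + 11107965607200 + 10314539492400 + 9626903526240 + 9025222055850 + 8494326640800 + 8022419605200 + 7600186994400 + 7220177644680 + 6876359661600 + 6563797858800 + 6278415343200 + 6016814703900 + 5776142115744 + 5553982803600 + 5348279736800 + 5157269746200 + 4979432858400 + 4813451763120 + 4658179125600 + 4512611027925 = 586061125622639, so H_32 = 586061125622639/144403552893600 (already in lowest terms) ≈ 4.05850. (The PNT-adjacent estimate ln(32) + γ ≈ 4.04295 matches within O(1/n).)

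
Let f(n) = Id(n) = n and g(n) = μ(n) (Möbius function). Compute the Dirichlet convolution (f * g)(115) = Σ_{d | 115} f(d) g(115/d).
(Id * μ)(115) = 88

Divisors of 115: [1, 5, 23, 115]. For each d | 115:
  d = 1: Id(1) · μ(115/1) = 1 · 1 = 1
  d = 5: Id(5) · μ(115/5) = 5 · -1 = -5
  d = 23: Id(23) · μ(115/23) = 23 · -1 = -23
  d = 115: Id(115) · μ(115/115) = 115 · 1 = 115
Summing: (Id * μ)(115) = 1 + -5 + -23 + 115 = 88.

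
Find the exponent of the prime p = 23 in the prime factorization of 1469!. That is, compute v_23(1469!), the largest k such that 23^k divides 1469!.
v_23(1469!) = 65

Legendre's formula: v_p(n!) = Σ_{k ≥ 1} ⌊n / p^k⌋. For p = 23, n = 1469, the terms are:
  ⌊1469/23^1⌋ = ⌊1469/23⌋ = 63
  ⌊1469/23^2⌋ = ⌊1469/529⌋ = 2
(the next term ⌊1469/23^3⌋ = 0, terminating the sum). Summing: v_23(1469!) = 63 + 2 = 65.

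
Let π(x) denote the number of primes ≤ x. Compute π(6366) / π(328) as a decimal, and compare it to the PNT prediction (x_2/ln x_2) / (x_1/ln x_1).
π(6366)/π(328) = 829/66 ≈ 12.5606;  PNT prediction ≈ 12.8368.

π(328) = 66 and π(6366) = 829, so π(6366)/π(328) ≈ 12.5606. The PNT-predicted ratio is (6366/ln(6366)) / (328/ln(328)) ≈ 12.8368. The two agree to within a few percent, as expected.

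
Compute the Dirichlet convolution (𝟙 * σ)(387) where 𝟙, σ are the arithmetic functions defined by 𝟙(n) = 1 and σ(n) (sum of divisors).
(𝟙 * σ)(387) = 810

Divisors of 387: [1, 3, 9, 43, 129, 387]. For each d | 387:
  d = 1: 𝟙(1) · σ(387/1) = 1 · 572 = 572
  d = 3: 𝟙(3) · σ(387/3) = 1 · 176 = 176
  d = 9: 𝟙(9) · σ(387/9) = 1 · 44 = 44
  d = 43: 𝟙(43) · σ(387/43) = 1 · 13 = 13
  d = 129: 𝟙(129) · σ(387/129) = 1 · 4 = 4
  d = 387: 𝟙(387) · σ(387/387) = 1 · 1 = 1
Summing: (𝟙 * σ)(387) = 572 + 176 + 44 + 13 + 4 + 1 = 810.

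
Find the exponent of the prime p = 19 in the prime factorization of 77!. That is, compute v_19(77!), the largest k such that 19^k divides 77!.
v_19(77!) = 4

Legendre's formula: v_p(n!) = Σ_{k ≥ 1} ⌊n / p^k⌋. For p = 19, n = 77, the terms are:
  ⌊77/19^1⌋ = ⌊77/19⌋ = 4
(the next term ⌊77/19^2⌋ = 0, terminating the sum). Summing: v_19(77!) = 4 = 4.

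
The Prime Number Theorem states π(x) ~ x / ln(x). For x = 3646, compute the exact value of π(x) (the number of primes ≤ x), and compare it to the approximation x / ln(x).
π(3646) = 510;  x/ln(x) ≈ 444.56;  relative error ≈ 12.83%.

Directly count primes up to 3646: π(3646) = 510. The PNT approximation gives 3646/ln(3646) ≈ 3646/8.20139 ≈ 444.56. Relative error (π(x) − x/ln(x)) / π(x) ≈ 12.83%; the approximation is known to undercount slightly (Li(x) is a better estimate).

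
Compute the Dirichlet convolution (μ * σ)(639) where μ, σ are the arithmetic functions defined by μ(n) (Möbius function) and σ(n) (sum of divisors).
(μ * σ)(639) = 639

Divisors of 639: [1, 3, 9, 71, 213, 639]. For each d | 639:
  d = 1: μ(1) · σ(639/1) = 1 · 936 = 936
  d = 3: μ(3) · σ(639/3) = -1 · 288 = -288
  d = 9: μ(9) · σ(639/9) = 0 · 72 = 0
  d = 71: μ(71) · σ(639/71) = -1 · 13 = -13
  d = 213: μ(213) · σ(639/213) = 1 · 4 = 4
  d = 639: μ(639) · σ(639/639) = 0 · 1 = 0
Summing: (μ * σ)(639) = 936 + -288 + 0 + -13 + 4 + 0 = 639.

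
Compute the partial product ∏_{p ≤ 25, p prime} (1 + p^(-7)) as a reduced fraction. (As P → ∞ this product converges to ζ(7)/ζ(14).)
∏ = 1213055423679013780431254747580653474818754487990016/1203084832226034935165248483197620256588271403484375

The primes p ≤ 25 are [2, 3, 5, 7, 11, 13, 17, 19, 23]. For each, (1 + 1/p^7) = (p^7 + 1)/p^7. Multiplying these fractions over p ∈ [2, 3, 5, 7, 11, 13, 17, 19, 23] gives 1213055423679013780431254747580653474818754487990016/1203084832226034935165248483197620256588271403484375. (In the limit P → ∞ this tends to ζ(7)/ζ(14).)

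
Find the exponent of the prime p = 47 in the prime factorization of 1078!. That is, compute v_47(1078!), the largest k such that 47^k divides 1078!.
v_47(1078!) = 22

Legendre's formula: v_p(n!) = Σ_{k ≥ 1} ⌊n / p^k⌋. For p = 47, n = 1078, the terms are:
  ⌊1078/47^1⌋ = ⌊1078/47⌋ = 22
(the next term ⌊1078/47^2⌋ = 0, terminating the sum). Summing: v_47(1078!) = 22 = 22.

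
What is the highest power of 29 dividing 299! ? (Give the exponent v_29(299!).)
v_29(299!) = 10

Legendre's formula: v_p(n!) = Σ_{k ≥ 1} ⌊n / p^k⌋. For p = 29, n = 299, the terms are:
  ⌊299/29^1⌋ = ⌊299/29⌋ = 10
(the next term ⌊299/29^2⌋ = 0, terminating the sum). Summing: v_29(299!) = 10 = 10.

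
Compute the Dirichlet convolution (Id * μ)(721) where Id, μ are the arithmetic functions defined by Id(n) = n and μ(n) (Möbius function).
(Id * μ)(721) = 612

Divisors of 721: [1, 7, 103, 721]. For each d | 721:
  d = 1: Id(1) · μ(721/1) = 1 · 1 = 1
  d = 7: Id(7) · μ(721/7) = 7 · -1 = -7
  d = 103: Id(103) · μ(721/103) = 103 · -1 = -103
  d = 721: Id(721) · μ(721/721) = 721 · 1 = 721
Summing: (Id * μ)(721) = 1 + -7 + -103 + 721 = 612.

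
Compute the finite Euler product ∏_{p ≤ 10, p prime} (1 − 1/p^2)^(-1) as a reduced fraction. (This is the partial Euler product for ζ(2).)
∏ = 1225/768

The primes p ≤ 10 are [2, 3, 5, 7]. For each prime, (1 − 1/p^2)^(-1) = p^2 / (p^2 − 1). The product is (1 − 1/2^2)^(-1), (1 − 1/3^2)^(-1), (1 − 1/5^2)^(-1), (1 − 1/7^2)^(-1) = ∏ p^2 / (p^2 − 1) = 1225/768.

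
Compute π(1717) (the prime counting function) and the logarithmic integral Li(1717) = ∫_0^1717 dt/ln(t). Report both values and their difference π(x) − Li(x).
π(1717) = 267;  Li(1717) ≈ 277.21;  π(x) − Li(x) ≈ -10.21.

Direct count of primes ≤ 1717 gives π(1717) = 267. Numerical evaluation of the logarithmic integral gives Li(1717) ≈ 277.21. The difference π(x) − Li(x) ≈ -10.21 is typically negative for small/moderate x (Li(x) overestimates), though Littlewood's theorem shows this sign changes infinitely often.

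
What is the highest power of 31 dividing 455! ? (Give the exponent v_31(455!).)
v_31(455!) = 14

Legendre's formula: v_p(n!) = Σ_{k ≥ 1} ⌊n / p^k⌋. For p = 31, n = 455, the terms are:
  ⌊455/31^1⌋ = ⌊455/31⌋ = 14
(the next term ⌊455/31^2⌋ = 0, terminating the sum). Summing: v_31(455!) = 14 = 14.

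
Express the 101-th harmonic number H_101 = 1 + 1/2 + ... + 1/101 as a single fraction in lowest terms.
H_101 = 1463919079240743966268954674710929768361083/281670315928038407744716588098661706369472

Direct summation: H_101 = 1 + 1/2 + ... + 1/101. The least common denominator is lcm(1, ..., 101) = 7041757898200960193617914702466542659236800; over this denominator the numerator is 7041757898200960193617914702466542659236800 + 3520878949100480096808957351233271329618400 + 2347252632733653397872638234155514219745600 + 1760439474550240048404478675616635664809200 + 1408351579640192038723582940493308531847360 + 1173626316366826698936319117077757109872800 + 1005965414028708599088273528923791808462400 + 880219737275120024202239337808317832404600 + 782417544244551132624212744718504739915200 + 704175789820096019361791470246654265923680 + 640159808927360017601628609315140241748800 + 586813158183413349468159558538878554936400 + 541673684476996937970608823266657127633600 + 502982707014354299544136764461895904231200 + 469450526546730679574527646831102843949120 + 440109868637560012101119668904158916202300 + 414221052835350599624583217792149568190400 + 391208772122275566312106372359252369957600 + 370618836747418957558837615919291718907200 + 352087894910048009680895735123327132961840 + 335321804676236199696091176307930602820800 + 320079904463680008800814304657570120874400 + 306163386878302617113822378368110550401600 + 293406579091706674734079779269439277468200 + 281670315928038407744716588098661706369472 + 270836842238498468985304411633328563816800 + 260805848081517044208070914906168246638400 + 251491353507177149772068382230947952115600 + 242819237868998627366134989740225608939200 + 234725263273365339787263823415551421974560 + 227153480587127748181223054918275569652800 + 220054934318780006050559834452079458101150 + 213386602975786672533876203105046747249600 + 207110526417675299812291608896074784095200 + 201193082805741719817654705784758361692480 + 195604386061137783156053186179626184978800 + 190317781032458383611294991958555207006400 + 185309418373709478779418807959645859453600 + 180557894825665645990202941088885709211200 + 176043947455024004840447867561663566480920 + 171750192639047809600436943962598601444800 + 167660902338118099848045588153965301410400 + 163761811586068841712044527964338201377600 + 160039952231840004400407152328785060437200 + 156483508848910226524842548943700947983040 + 153081693439151308556911189184055275200800 + 149824636131935323268466270265245588494400 + 146703289545853337367039889634719638734100 + 143709344861244085584039075560541686923200 + 140835157964019203872358294049330853184736 + 138073684278450199874861072597383189396800 + 135418421119249234492652205816664281908400 + 132863356569829437615432352876727219985600 + 130402924040758522104035457453084123319200 + 128031961785472003520325721863028048349760 + 125745676753588574886034191115473976057800 + 123539612249139652519612538639763906302400 + 121409618934499313683067494870112804469600 + 119351828783067121925727367838415977275200 + 117362631636682669893631911707775710987280 + 115438654068868199895375650860107256708800 + 113576740293563874090611527459137784826400 + 111773934892078733232030392102643534273600 + 110027467159390003025279917226039729050575 + 108334736895399387594121764653331425526720 + 106693301487893336266938101552523373624800 + 105100864152253137218177831380097651630400 + 103555263208837649906145804448037392047600 + 102054462292767539037940792789370183467200 + 100596541402870859908827352892379180846240 + 99179688707055777374900207076993558580800 + 97802193030568891578026593089813092489400 + 96462436961656988953670064417349899441600 + 95158890516229191805647495979277603503200 + 93890105309346135914905529366220568789824 + 92654709186854739389709403979822929726800 + 91451401275337145371661229902162891678400 + 90278947412832822995101470544442854605600 + 89136175926594432830606515221095476699200 + 88021973727512002420223933780831783240460 + 86935282693839014736023638302056082212800 + 85875096319523904800218471981299300722400 + 84840456604830845706239936174295694689600 + 83830451169059049924022794076982650705200 + 82844210567070119924916643558429913638080 + 81880905793034420856022263982169100688800 + 80939745956332875788711663246741869646400 + 80019976115920002200203576164392530218600 + 79120875260684945995706906769286996171200 + 78241754424455113262421274471850473991520 + 77381954925285276852944117609522446804800 + 76540846719575654278455594592027637600400 + 75717826862375916060407684972758523217600 + 74912318065967661634233135132622794247200 + 74123767349483791511767523183858343781440 + 73351644772926668683519944817359819367050 + 72595442249494434985751697963572604734400 + 71854672430622042792019537780270843461600 + 71128867658595557511292067701682249083200 + 70417578982009601936179147024665426592368 + 69720375229712477164533808935312303556800 = 36597976981018599156723866867773244209027075, so H_101 = 36597976981018599156723866867773244209027075/7041757898200960193617914702466542659236800; reducing by gcd(36597976981018599156723866867773244209027075, 7041757898200960193617914702466542659236800) = 25 gives 1463919079240743966268954674710929768361083/281670315928038407744716588098661706369472 ≈ 5.19728. (The PNT-adjacent estimate ln(101) + γ ≈ 5.19234 matches within O(1/n).)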